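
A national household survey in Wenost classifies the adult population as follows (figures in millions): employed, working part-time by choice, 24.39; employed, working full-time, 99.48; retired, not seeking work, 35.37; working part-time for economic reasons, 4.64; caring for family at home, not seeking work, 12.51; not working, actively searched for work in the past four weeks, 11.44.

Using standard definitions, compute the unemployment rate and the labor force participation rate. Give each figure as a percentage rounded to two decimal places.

Employed = 24.39 + 99.48 + 4.64 = 128.51 million (anyone who worked, including part-time for economic reasons, counts as employed).
Unemployed = 11.44 million.
Labor force = 128.51 + 11.44 = 139.95 million.
Not in labor force = 35.37 + 12.51 = 47.88 million (those not working and not actively searching are outside the labor force).
Civilian working-age population = 139.95 + 47.88 = 187.83 million.
Unemployment rate = 11.44 / 139.95 = 8.17%.
Labor force participation rate = 139.95 / 187.83 = 74.51%.

Unemployment rate ≈ 8.17%; labor force participation rate ≈ 74.51%.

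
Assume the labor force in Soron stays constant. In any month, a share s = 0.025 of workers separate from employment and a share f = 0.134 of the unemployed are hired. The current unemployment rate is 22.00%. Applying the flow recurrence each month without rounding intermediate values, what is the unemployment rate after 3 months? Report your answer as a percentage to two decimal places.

Unemployment rate after three months ≈ 19.46%.

With a fixed labor force, u_{t+1} = u_t + s·(1−u_t) − f·u_t = u_t·(1−s−f) + s.
Here 1−s−f = 0.841 and s = 0.025.
u_1 = 0.220000 × 0.841 + 0.025 = 0.210020.
u_2 = 0.210020 × 0.841 + 0.025 = 0.201627.
u_3 = 0.201627 × 0.841 + 0.025 = 0.194568.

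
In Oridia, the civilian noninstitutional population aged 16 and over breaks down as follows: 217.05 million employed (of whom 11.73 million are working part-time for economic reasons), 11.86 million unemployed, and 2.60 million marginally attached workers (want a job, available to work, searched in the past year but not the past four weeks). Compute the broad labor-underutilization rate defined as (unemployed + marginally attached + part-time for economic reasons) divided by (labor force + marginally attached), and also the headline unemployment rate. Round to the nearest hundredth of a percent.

Broad underutilization rate ≈ 11.31%; headline unemployment rate ≈ 5.18%.

Labor force = 217.05 + 11.86 = 228.91 million.
Numerator = 11.86 + 2.60 + 11.73 = 26.19 million.
Denominator = 228.91 + 2.60 = 231.51 million.
Broad rate = 26.19 / 231.51 = 11.31%.
Headline unemployment rate = 11.86 / 228.91 = 5.18%.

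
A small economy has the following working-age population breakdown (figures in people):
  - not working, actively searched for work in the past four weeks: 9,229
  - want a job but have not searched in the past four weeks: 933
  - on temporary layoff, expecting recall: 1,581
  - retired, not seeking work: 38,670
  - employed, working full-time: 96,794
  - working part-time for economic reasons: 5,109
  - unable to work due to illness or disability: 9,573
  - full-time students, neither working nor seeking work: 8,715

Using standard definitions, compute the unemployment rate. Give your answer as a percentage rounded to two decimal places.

Employed = 96,794 + 5,109 = 101,903 (anyone who worked, including part-time for economic reasons, counts as employed).
Unemployed = 9,229 + 1,581 = 10,810 (jobless and actively searching, or on temporary layoff).
Labor force = 101,903 + 10,810 = 112,713.
Unemployment rate = 10,810 / 112,713 = 9.59%.

Unemployment rate ≈ 9.59%.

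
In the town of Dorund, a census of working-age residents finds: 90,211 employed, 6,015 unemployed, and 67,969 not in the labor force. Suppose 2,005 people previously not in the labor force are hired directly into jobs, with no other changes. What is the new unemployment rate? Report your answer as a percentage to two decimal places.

Initially, labor force = 90,211 + 6,015 = 96,226, so u = 6,015/96,226 = 6.25%.
After the change, employed and labor force both rise by 2,005; unemployed unchanged → E = 92,216, U = 6,015, labor force = 98,231.
New unemployment rate = 6,015 / 98,231 = 6.12%.

New unemployment rate ≈ 6.12%.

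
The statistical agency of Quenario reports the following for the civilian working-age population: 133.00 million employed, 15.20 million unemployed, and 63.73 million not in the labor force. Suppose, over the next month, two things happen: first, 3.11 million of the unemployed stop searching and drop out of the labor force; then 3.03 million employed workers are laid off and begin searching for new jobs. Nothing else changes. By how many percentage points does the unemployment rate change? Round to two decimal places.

The unemployment rate changes by +0.16 percentage points.

Initially, labor force = 133.00 + 15.20 = 148.20 million, so u = 15.20/148.20 = 10.26%.
After the first change, unemployed and labor force both fall by 3.11 → E = 133.00, U = 12.09, labor force = 145.09 million.
After the second change, employed falls and unemployed rises by 3.03; labor force unchanged → E = 129.97, U = 15.12, labor force = 145.09 million.
New unemployment rate = 15.12 / 145.09 = 10.42%.
Change = 10.42% − 10.26% = +0.16 percentage points.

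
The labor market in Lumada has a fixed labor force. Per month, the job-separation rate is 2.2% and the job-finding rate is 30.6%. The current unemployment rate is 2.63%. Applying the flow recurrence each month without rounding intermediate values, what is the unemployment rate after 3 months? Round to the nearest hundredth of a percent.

With a fixed labor force, u_{t+1} = u_t + s·(1−u_t) − f·u_t = u_t·(1−s−f) + s.
Here 1−s−f = 0.672 and s = 0.022.
u_1 = 0.026300 × 0.672 + 0.022 = 0.039674.
u_2 = 0.039674 × 0.672 + 0.022 = 0.048661.
u_3 = 0.048661 × 0.672 + 0.022 = 0.054700.

Unemployment rate after three months ≈ 5.47%.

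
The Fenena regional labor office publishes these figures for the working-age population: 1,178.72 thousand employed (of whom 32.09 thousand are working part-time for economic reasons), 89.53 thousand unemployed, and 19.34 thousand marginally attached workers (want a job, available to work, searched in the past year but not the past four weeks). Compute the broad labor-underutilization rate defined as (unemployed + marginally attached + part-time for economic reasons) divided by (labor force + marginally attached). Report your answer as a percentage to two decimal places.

Labor force = 1,178.72 + 89.53 = 1,268.25 thousand.
Numerator = 89.53 + 19.34 + 32.09 = 140.96 thousand.
Denominator = 1,268.25 + 19.34 = 1,287.59 thousand.
Broad rate = 140.96 / 1,287.59 = 10.95%.

Broad underutilization rate ≈ 10.95%.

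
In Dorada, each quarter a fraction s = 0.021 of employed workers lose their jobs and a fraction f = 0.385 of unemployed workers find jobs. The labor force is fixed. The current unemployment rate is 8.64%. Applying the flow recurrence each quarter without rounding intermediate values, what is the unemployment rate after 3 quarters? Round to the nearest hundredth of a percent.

With a fixed labor force, u_{t+1} = u_t + s·(1−u_t) − f·u_t = u_t·(1−s−f) + s.
Here 1−s−f = 0.594 and s = 0.021.
u_1 = 0.086400 × 0.594 + 0.021 = 0.072322.
u_2 = 0.072322 × 0.594 + 0.021 = 0.063959.
u_3 = 0.063959 × 0.594 + 0.021 = 0.058992.

Unemployment rate after three quarters ≈ 5.90%.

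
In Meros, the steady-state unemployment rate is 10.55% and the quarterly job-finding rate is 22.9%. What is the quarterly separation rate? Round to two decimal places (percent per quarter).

Separation rate ≈ 2.70% per quarter.

From u* = s/(s+f): s = u·f/(1−u).
s = 0.1055 × 22.9 / (1 − 0.1055) = 2.4160 / 0.8945 ≈ 2.70% per quarter.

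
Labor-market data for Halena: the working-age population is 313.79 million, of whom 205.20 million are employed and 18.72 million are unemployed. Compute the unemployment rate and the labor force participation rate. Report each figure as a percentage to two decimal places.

Labor force = employed + unemployed = 205.20 + 18.72 = 223.92 million.
Unemployment rate = 18.72 / 223.92 = 8.36%.
Labor force participation rate = 223.92 / 313.79 = 71.36%.

Unemployment rate ≈ 8.36%; labor force participation rate ≈ 71.36%.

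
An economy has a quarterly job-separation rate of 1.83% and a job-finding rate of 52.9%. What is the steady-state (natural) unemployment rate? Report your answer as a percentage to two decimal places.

At steady state the flows balance: s·E = f·U, so U/(E+U) = s/(s+f).
u* = 1.83 / (1.83 + 52.9) = 1.83 / 54.73 = 3.34%.

Steady-state unemployment rate ≈ 3.34%.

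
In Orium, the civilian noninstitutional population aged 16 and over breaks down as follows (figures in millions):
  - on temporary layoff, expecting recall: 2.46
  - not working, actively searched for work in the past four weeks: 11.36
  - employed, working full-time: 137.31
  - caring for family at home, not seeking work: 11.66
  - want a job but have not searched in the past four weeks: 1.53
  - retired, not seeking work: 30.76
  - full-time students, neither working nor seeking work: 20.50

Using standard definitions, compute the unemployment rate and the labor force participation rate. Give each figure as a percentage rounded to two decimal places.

Unemployment rate ≈ 9.14%; labor force participation rate ≈ 70.10%.

Employed = 137.31 million.
Unemployed = 2.46 + 11.36 = 13.82 million (jobless and actively searching, or on temporary layoff).
Labor force = 137.31 + 13.82 = 151.13 million.
Not in labor force = 11.66 + 1.53 + 30.76 + 20.50 = 64.45 million (those not working and not actively searching are outside the labor force — including those who want a job but have given up searching).
Civilian working-age population = 151.13 + 64.45 = 215.58 million.
Unemployment rate = 13.82 / 151.13 = 9.14%.
Labor force participation rate = 151.13 / 215.58 = 70.10%.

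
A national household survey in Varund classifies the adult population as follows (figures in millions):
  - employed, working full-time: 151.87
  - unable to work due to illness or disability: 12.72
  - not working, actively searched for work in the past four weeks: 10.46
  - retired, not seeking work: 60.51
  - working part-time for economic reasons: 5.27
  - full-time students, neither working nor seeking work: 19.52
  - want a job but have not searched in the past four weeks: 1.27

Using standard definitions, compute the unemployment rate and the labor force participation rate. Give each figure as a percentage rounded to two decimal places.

Employed = 151.87 + 5.27 = 157.14 million (anyone who worked, including part-time for economic reasons, counts as employed).
Unemployed = 10.46 million.
Labor force = 157.14 + 10.46 = 167.60 million.
Not in labor force = 12.72 + 60.51 + 19.52 + 1.27 = 94.02 million (those not working and not actively searching are outside the labor force — including those who want a job but have given up searching).
Civilian working-age population = 167.60 + 94.02 = 261.62 million.
Unemployment rate = 10.46 / 167.60 = 6.24%.
Labor force participation rate = 167.60 / 261.62 = 64.06%.

Unemployment rate ≈ 6.24%; labor force participation rate ≈ 64.06%.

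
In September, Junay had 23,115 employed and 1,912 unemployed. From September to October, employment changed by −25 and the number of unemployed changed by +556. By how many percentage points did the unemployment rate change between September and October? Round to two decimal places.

The unemployment rate changed by +2.02 percentage points.

September: labor force = 23,115 + 1,912 = 25,027; u = 1,912/25,027 = 7.64%.
October: labor force = 23,090 + 2,468 = 25,558; u = 2,468/25,558 = 9.66%.
Change = 9.66% − 7.64% = +2.02 pp.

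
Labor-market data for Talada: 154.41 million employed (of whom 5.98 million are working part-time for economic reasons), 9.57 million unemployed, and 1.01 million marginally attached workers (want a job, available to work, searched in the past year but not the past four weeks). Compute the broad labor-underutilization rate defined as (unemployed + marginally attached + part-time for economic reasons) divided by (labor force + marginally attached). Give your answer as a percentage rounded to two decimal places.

Broad underutilization rate ≈ 10.04%.

Labor force = 154.41 + 9.57 = 163.98 million.
Numerator = 9.57 + 1.01 + 5.98 = 16.56 million.
Denominator = 163.98 + 1.01 = 164.99 million.
Broad rate = 16.56 / 164.99 = 10.04%.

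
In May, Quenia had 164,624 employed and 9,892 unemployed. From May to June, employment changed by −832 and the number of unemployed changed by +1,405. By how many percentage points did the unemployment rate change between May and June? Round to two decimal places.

The unemployment rate changed by +0.78 percentage points.

May: labor force = 164,624 + 9,892 = 174,516; u = 9,892/174,516 = 5.67%.
June: labor force = 163,792 + 11,297 = 175,089; u = 11,297/175,089 = 6.45%.
Change = 6.45% − 5.67% = +0.78 pp.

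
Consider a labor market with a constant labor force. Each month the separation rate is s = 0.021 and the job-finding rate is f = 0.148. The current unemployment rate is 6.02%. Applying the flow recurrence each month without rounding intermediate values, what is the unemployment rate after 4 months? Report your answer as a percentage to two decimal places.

Unemployment rate after four months ≈ 9.37%.

With a fixed labor force, u_{t+1} = u_t + s·(1−u_t) − f·u_t = u_t·(1−s−f) + s.
Here 1−s−f = 0.831 and s = 0.021.
u_1 = 0.060200 × 0.831 + 0.021 = 0.071026.
u_2 = 0.071026 × 0.831 + 0.021 = 0.080023.
u_3 = 0.080023 × 0.831 + 0.021 = 0.087499.
u_4 = 0.087499 × 0.831 + 0.021 = 0.093712.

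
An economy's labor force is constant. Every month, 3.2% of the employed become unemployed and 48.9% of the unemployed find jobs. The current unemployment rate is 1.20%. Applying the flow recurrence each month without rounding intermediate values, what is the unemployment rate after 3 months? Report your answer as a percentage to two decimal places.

Unemployment rate after three months ≈ 5.60%.

With a fixed labor force, u_{t+1} = u_t + s·(1−u_t) − f·u_t = u_t·(1−s−f) + s.
Here 1−s−f = 0.479 and s = 0.032.
u_1 = 0.012000 × 0.479 + 0.032 = 0.037748.
u_2 = 0.037748 × 0.479 + 0.032 = 0.050081.
u_3 = 0.050081 × 0.479 + 0.032 = 0.055989.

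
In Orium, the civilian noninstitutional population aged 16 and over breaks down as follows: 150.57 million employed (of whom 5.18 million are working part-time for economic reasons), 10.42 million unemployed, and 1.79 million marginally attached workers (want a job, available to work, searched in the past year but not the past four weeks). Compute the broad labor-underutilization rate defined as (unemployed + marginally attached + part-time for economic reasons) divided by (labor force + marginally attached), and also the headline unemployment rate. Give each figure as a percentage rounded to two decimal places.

Broad underutilization rate ≈ 10.68%; headline unemployment rate ≈ 6.47%.

Labor force = 150.57 + 10.42 = 160.99 million.
Numerator = 10.42 + 1.79 + 5.18 = 17.39 million.
Denominator = 160.99 + 1.79 = 162.78 million.
Broad rate = 17.39 / 162.78 = 10.68%.
Headline unemployment rate = 10.42 / 160.99 = 6.47%.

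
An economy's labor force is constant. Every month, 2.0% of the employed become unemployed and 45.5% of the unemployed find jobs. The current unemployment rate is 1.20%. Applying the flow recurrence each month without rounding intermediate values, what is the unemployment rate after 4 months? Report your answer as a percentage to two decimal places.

With a fixed labor force, u_{t+1} = u_t + s·(1−u_t) − f·u_t = u_t·(1−s−f) + s.
Here 1−s−f = 0.525 and s = 0.020.
u_1 = 0.012000 × 0.525 + 0.020 = 0.026300.
u_2 = 0.026300 × 0.525 + 0.020 = 0.033808.
u_3 = 0.033808 × 0.525 + 0.020 = 0.037749.
u_4 = 0.037749 × 0.525 + 0.020 = 0.039818.

Unemployment rate after four months ≈ 3.98%.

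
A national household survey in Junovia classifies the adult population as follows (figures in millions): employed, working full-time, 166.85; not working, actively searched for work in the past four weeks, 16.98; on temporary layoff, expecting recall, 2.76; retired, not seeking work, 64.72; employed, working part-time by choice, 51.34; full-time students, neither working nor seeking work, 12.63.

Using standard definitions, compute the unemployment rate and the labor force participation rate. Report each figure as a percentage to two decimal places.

Employed = 166.85 + 51.34 = 218.19 million.
Unemployed = 16.98 + 2.76 = 19.74 million (jobless and actively searching, or on temporary layoff).
Labor force = 218.19 + 19.74 = 237.93 million.
Not in labor force = 64.72 + 12.63 = 77.35 million (those not working and not actively searching are outside the labor force).
Civilian working-age population = 237.93 + 77.35 = 315.28 million.
Unemployment rate = 19.74 / 237.93 = 8.30%.
Labor force participation rate = 237.93 / 315.28 = 75.47%.

Unemployment rate ≈ 8.30%; labor force participation rate ≈ 75.47%.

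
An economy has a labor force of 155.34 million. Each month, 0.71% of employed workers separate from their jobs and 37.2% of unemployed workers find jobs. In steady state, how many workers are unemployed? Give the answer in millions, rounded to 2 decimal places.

About 2.91 million are unemployed in steady state.

Steady-state unemployment rate u* = s/(s+f) = 0.71/(0.71+37.2) = 0.018729.
Unemployed = u* × labor force = 0.018729 × 155.34 ≈ 2.91 million.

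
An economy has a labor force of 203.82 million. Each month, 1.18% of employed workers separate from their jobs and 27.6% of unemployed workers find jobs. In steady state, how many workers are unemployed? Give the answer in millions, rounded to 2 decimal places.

About 8.36 million are unemployed in steady state.

Steady-state unemployment rate u* = s/(s+f) = 1.18/(1.18+27.6) = 0.041001.
Unemployed = u* × labor force = 0.041001 × 203.82 ≈ 8.36 million.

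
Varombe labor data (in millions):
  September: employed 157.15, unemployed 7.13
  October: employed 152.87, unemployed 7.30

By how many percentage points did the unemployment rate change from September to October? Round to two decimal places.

The unemployment rate changed by +0.22 percentage points.

September: labor force = 157.15 + 7.13 = 164.28; u = 7.13/164.28 = 4.34%.
October: labor force = 152.87 + 7.30 = 160.17; u = 7.30/160.17 = 4.56%.
Change = 4.56% − 4.34% = +0.22 pp.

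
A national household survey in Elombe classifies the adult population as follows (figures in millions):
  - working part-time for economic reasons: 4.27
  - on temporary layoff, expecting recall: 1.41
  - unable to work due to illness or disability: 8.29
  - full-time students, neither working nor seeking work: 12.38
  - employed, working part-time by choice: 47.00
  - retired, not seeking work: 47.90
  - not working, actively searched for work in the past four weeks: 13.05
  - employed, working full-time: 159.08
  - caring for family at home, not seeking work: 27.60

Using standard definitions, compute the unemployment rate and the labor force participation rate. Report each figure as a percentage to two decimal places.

Employed = 4.27 + 47.00 + 159.08 = 210.35 million (anyone who worked, including part-time for economic reasons, counts as employed).
Unemployed = 1.41 + 13.05 = 14.46 million (jobless and actively searching, or on temporary layoff).
Labor force = 210.35 + 14.46 = 224.81 million.
Not in labor force = 8.29 + 12.38 + 47.90 + 27.60 = 96.17 million (those not working and not actively searching are outside the labor force).
Civilian working-age population = 224.81 + 96.17 = 320.98 million.
Unemployment rate = 14.46 / 224.81 = 6.43%.
Labor force participation rate = 224.81 / 320.98 = 70.04%.

Unemployment rate ≈ 6.43%; labor force participation rate ≈ 70.04%.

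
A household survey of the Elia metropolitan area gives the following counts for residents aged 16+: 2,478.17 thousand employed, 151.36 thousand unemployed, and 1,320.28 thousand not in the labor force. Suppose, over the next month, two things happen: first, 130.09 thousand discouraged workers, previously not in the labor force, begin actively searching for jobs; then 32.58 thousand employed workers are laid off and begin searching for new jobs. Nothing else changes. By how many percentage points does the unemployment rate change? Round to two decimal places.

Initially, labor force = 2,478.17 + 151.36 = 2,629.53 thousand, so u = 151.36/2,629.53 = 5.76%.
After the first change, unemployed and labor force both rise by 130.09 → E = 2,478.17, U = 281.45, labor force = 2,759.62 thousand.
After the second change, employed falls and unemployed rises by 32.58; labor force unchanged → E = 2,445.59, U = 314.03, labor force = 2,759.62 thousand.
New unemployment rate = 314.03 / 2,759.62 = 11.38%.
Change = 11.38% − 5.76% = +5.62 percentage points.

The unemployment rate changes by +5.62 percentage points.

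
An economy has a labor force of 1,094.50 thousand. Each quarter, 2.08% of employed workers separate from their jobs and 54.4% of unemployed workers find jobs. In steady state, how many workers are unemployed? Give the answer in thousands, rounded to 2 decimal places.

Steady-state unemployment rate u* = s/(s+f) = 2.08/(2.08+54.4) = 0.036827.
Unemployed = u* × labor force = 0.036827 × 1,094.50 ≈ 40.31 thousand.

About 40.31 thousand are unemployed in steady state.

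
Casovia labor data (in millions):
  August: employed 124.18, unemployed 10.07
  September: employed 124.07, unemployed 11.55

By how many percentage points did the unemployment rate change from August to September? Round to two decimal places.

The unemployment rate changed by +1.02 percentage points.

August: labor force = 124.18 + 10.07 = 134.25; u = 10.07/134.25 = 7.50%.
September: labor force = 124.07 + 11.55 = 135.62; u = 11.55/135.62 = 8.52%.
Change = 8.52% − 7.50% = +1.02 pp.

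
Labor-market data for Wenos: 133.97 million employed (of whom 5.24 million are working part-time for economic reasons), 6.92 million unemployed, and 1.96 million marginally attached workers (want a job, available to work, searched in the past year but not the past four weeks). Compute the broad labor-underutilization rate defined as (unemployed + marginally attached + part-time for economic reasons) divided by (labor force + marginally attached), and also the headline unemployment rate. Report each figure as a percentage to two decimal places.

Broad underutilization rate ≈ 9.88%; headline unemployment rate ≈ 4.91%.

Labor force = 133.97 + 6.92 = 140.89 million.
Numerator = 6.92 + 1.96 + 5.24 = 14.12 million.
Denominator = 140.89 + 1.96 = 142.85 million.
Broad rate = 14.12 / 142.85 = 9.88%.
Headline unemployment rate = 6.92 / 140.89 = 4.91%.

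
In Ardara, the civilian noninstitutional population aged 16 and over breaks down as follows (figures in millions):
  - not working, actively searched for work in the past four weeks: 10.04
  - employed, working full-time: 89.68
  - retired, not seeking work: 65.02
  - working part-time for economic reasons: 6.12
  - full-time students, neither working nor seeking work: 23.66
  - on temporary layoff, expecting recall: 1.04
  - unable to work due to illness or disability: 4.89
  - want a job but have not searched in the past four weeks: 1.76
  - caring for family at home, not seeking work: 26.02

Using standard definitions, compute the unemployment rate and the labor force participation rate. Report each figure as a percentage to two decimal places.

Employed = 89.68 + 6.12 = 95.80 million (anyone who worked, including part-time for economic reasons, counts as employed).
Unemployed = 10.04 + 1.04 = 11.08 million (jobless and actively searching, or on temporary layoff).
Labor force = 95.80 + 11.08 = 106.88 million.
Not in labor force = 65.02 + 23.66 + 4.89 + 1.76 + 26.02 = 121.35 million (those not working and not actively searching are outside the labor force — including those who want a job but have given up searching).
Civilian working-age population = 106.88 + 121.35 = 228.23 million.
Unemployment rate = 11.08 / 106.88 = 10.37%.
Labor force participation rate = 106.88 / 228.23 = 46.83%.

Unemployment rate ≈ 10.37%; labor force participation rate ≈ 46.83%.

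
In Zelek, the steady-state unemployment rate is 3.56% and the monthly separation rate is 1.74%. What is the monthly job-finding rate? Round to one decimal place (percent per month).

Job-finding rate ≈ 47.1% per month.

From u* = s/(s+f): f = s·(1−u)/u.
f = 1.74 × (1 − 0.0356) / 0.0356 = 1.6781 / 0.0356 ≈ 47.1% per month.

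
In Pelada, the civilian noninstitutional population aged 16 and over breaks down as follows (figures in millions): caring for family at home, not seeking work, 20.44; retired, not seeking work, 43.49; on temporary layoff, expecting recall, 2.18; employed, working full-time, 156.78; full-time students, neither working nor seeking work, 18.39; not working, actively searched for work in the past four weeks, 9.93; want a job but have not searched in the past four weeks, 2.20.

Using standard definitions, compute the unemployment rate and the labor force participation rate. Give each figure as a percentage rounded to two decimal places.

Unemployment rate ≈ 7.17%; labor force participation rate ≈ 66.65%.

Employed = 156.78 million.
Unemployed = 2.18 + 9.93 = 12.11 million (jobless and actively searching, or on temporary layoff).
Labor force = 156.78 + 12.11 = 168.89 million.
Not in labor force = 20.44 + 43.49 + 18.39 + 2.20 = 84.52 million (those not working and not actively searching are outside the labor force — including those who want a job but have given up searching).
Civilian working-age population = 168.89 + 84.52 = 253.41 million.
Unemployment rate = 12.11 / 168.89 = 7.17%.
Labor force participation rate = 168.89 / 253.41 = 66.65%.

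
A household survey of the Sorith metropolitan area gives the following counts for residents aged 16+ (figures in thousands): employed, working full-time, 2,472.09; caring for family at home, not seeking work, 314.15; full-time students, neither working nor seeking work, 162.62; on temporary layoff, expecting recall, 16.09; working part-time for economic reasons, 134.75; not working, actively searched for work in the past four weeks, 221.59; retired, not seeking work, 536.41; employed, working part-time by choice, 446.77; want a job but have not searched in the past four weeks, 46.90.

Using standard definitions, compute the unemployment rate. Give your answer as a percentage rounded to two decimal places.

Unemployment rate ≈ 7.22%.

Employed = 2,472.09 + 134.75 + 446.77 = 3,053.61 thousand (anyone who worked, including part-time for economic reasons, counts as employed).
Unemployed = 16.09 + 221.59 = 237.68 thousand (jobless and actively searching, or on temporary layoff).
Labor force = 3,053.61 + 237.68 = 3,291.29 thousand.
Unemployment rate = 237.68 / 3,291.29 = 7.22%.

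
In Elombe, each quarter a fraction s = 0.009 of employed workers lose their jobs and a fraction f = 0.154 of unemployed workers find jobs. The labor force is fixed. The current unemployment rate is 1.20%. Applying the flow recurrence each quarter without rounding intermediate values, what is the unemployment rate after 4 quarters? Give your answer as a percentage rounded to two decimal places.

With a fixed labor force, u_{t+1} = u_t + s·(1−u_t) − f·u_t = u_t·(1−s−f) + s.
Here 1−s−f = 0.837 and s = 0.009.
u_1 = 0.012000 × 0.837 + 0.009 = 0.019044.
u_2 = 0.019044 × 0.837 + 0.009 = 0.024940.
u_3 = 0.024940 × 0.837 + 0.009 = 0.029875.
u_4 = 0.029875 × 0.837 + 0.009 = 0.034005.

Unemployment rate after four quarters ≈ 3.40%.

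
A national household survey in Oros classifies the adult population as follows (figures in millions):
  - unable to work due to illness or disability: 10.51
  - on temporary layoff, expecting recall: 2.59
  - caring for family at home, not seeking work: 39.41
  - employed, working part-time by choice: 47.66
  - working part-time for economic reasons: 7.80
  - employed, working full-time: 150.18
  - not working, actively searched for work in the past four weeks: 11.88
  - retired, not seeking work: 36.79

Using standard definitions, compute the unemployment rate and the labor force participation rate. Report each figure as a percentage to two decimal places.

Employed = 47.66 + 7.80 + 150.18 = 205.64 million (anyone who worked, including part-time for economic reasons, counts as employed).
Unemployed = 2.59 + 11.88 = 14.47 million (jobless and actively searching, or on temporary layoff).
Labor force = 205.64 + 14.47 = 220.11 million.
Not in labor force = 10.51 + 39.41 + 36.79 = 86.71 million (those not working and not actively searching are outside the labor force).
Civilian working-age population = 220.11 + 86.71 = 306.82 million.
Unemployment rate = 14.47 / 220.11 = 6.57%.
Labor force participation rate = 220.11 / 306.82 = 71.74%.

Unemployment rate ≈ 6.57%; labor force participation rate ≈ 71.74%.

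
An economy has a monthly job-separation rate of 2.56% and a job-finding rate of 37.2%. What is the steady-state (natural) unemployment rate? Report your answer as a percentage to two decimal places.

At steady state the flows balance: s·E = f·U, so U/(E+U) = s/(s+f).
u* = 2.56 / (2.56 + 37.2) = 2.56 / 39.76 = 6.44%.

Steady-state unemployment rate ≈ 6.44%.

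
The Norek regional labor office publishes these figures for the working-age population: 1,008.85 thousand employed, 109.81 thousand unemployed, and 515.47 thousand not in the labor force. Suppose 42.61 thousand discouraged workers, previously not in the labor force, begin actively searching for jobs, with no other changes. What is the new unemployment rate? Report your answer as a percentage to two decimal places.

New unemployment rate ≈ 13.13%.

Initially, labor force = 1,008.85 + 109.81 = 1,118.66 thousand, so u = 109.81/1,118.66 = 9.82%.
After the change, unemployed and labor force both rise by 42.61 → E = 1,008.85, U = 152.42, labor force = 1,161.27 thousand.
New unemployment rate = 152.42 / 1,161.27 = 13.13%.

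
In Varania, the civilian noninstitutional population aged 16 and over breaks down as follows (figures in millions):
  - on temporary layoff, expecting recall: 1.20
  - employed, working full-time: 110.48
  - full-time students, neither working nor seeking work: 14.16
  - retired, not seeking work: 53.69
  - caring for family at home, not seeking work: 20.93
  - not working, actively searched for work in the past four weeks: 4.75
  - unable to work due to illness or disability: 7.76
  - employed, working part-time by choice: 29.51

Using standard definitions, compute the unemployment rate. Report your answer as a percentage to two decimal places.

Unemployment rate ≈ 4.08%.

Employed = 110.48 + 29.51 = 139.99 million.
Unemployed = 1.20 + 4.75 = 5.95 million (jobless and actively searching, or on temporary layoff).
Labor force = 139.99 + 5.95 = 145.94 million.
Unemployment rate = 5.95 / 145.94 = 4.08%.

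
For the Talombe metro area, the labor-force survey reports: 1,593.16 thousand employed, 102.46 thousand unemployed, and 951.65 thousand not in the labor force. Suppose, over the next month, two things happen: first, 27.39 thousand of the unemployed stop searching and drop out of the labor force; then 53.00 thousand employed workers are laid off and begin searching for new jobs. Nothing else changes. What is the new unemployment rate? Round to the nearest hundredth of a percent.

New unemployment rate ≈ 7.68%.

Initially, labor force = 1,593.16 + 102.46 = 1,695.62 thousand, so u = 102.46/1,695.62 = 6.04%.
After the first change, unemployed and labor force both fall by 27.39 → E = 1,593.16, U = 75.07, labor force = 1,668.23 thousand.
After the second change, employed falls and unemployed rises by 53.00; labor force unchanged → E = 1,540.16, U = 128.07, labor force = 1,668.23 thousand.
New unemployment rate = 128.07 / 1,668.23 = 7.68%.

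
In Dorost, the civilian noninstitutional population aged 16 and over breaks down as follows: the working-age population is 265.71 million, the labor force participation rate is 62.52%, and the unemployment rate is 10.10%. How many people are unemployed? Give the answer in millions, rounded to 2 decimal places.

About 16.78 million are unemployed.

Labor force = 0.6252 × 265.71 = 166.12 million.
Unemployed = 0.1010 × 166.12 ≈ 16.78 million.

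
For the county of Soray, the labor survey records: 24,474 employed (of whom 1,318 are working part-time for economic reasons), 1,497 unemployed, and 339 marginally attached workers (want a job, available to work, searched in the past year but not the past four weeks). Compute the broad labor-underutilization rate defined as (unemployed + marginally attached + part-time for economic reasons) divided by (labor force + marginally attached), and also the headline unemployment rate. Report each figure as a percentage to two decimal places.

Broad underutilization rate ≈ 11.99%; headline unemployment rate ≈ 5.76%.

Labor force = 24,474 + 1,497 = 25,971.
Numerator = 1,497 + 339 + 1,318 = 3,154.
Denominator = 25,971 + 339 = 26,310.
Broad rate = 3,154 / 26,310 = 11.99%.
Headline unemployment rate = 1,497 / 25,971 = 5.76%.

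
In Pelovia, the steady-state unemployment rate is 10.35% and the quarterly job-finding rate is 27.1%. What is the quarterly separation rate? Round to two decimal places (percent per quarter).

Separation rate ≈ 3.13% per quarter.

From u* = s/(s+f): s = u·f/(1−u).
s = 0.1035 × 27.1 / (1 − 0.1035) = 2.8049 / 0.8965 ≈ 3.13% per quarter.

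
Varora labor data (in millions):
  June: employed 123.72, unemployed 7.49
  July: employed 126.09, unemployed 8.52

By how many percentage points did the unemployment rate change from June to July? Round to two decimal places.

June: labor force = 123.72 + 7.49 = 131.21; u = 7.49/131.21 = 5.71%.
July: labor force = 126.09 + 8.52 = 134.61; u = 8.52/134.61 = 6.33%.
Change = 6.33% − 5.71% = +0.62 pp.

The unemployment rate changed by +0.62 percentage points.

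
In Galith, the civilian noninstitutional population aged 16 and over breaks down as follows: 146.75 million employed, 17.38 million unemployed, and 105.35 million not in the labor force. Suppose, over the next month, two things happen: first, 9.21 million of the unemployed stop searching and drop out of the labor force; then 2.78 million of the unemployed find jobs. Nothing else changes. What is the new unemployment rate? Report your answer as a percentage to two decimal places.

Initially, labor force = 146.75 + 17.38 = 164.13 million, so u = 17.38/164.13 = 10.59%.
After the first change, unemployed and labor force both fall by 9.21 → E = 146.75, U = 8.17, labor force = 154.92 million.
After the second change, unemployed falls and employed rises by 2.78; labor force unchanged → E = 149.53, U = 5.39, labor force = 154.92 million.
New unemployment rate = 5.39 / 154.92 = 3.48%.

New unemployment rate ≈ 3.48%.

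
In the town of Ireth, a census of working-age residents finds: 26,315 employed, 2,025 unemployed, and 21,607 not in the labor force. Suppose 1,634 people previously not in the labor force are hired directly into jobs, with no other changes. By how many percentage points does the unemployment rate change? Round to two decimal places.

The unemployment rate changes by −0.39 percentage points.

Initially, labor force = 26,315 + 2,025 = 28,340, so u = 2,025/28,340 = 7.15%.
After the change, employed and labor force both rise by 1,634; unemployed unchanged → E = 27,949, U = 2,025, labor force = 29,974.
New unemployment rate = 2,025 / 29,974 = 6.76%.
Change = 6.76% − 7.15% = −0.39 percentage points.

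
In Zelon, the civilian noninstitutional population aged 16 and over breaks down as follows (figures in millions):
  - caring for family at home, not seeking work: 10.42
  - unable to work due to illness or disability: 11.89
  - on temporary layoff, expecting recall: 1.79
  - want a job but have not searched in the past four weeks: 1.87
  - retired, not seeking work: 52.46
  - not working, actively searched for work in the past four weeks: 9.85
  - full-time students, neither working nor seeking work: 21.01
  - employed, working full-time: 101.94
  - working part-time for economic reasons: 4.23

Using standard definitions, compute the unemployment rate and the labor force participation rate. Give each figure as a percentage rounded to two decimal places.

Unemployment rate ≈ 9.88%; labor force participation rate ≈ 54.68%.

Employed = 101.94 + 4.23 = 106.17 million (anyone who worked, including part-time for economic reasons, counts as employed).
Unemployed = 1.79 + 9.85 = 11.64 million (jobless and actively searching, or on temporary layoff).
Labor force = 106.17 + 11.64 = 117.81 million.
Not in labor force = 10.42 + 11.89 + 1.87 + 52.46 + 21.01 = 97.65 million (those not working and not actively searching are outside the labor force — including those who want a job but have given up searching).
Civilian working-age population = 117.81 + 97.65 = 215.46 million.
Unemployment rate = 11.64 / 117.81 = 9.88%.
Labor force participation rate = 117.81 / 215.46 = 54.68%.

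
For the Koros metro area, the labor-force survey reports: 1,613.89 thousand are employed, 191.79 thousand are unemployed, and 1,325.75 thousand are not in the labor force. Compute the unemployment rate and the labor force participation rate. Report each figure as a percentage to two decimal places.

Labor force = employed + unemployed = 1,613.89 + 191.79 = 1,805.68 thousand.
Working-age population = 1,805.68 + 1,325.75 = 3,131.43 thousand.
Unemployment rate = 191.79 / 1,805.68 = 10.62%.
Labor force participation rate = 1,805.68 / 3,131.43 = 57.66%.

Unemployment rate ≈ 10.62%; labor force participation rate ≈ 57.66%.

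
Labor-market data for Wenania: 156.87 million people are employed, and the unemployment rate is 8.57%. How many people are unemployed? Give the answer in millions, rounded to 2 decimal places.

About 14.70 million are unemployed.

Let U be the number unemployed. The labor force is E + U, and U/(E+U) = 0.0857.
So U = 0.0857 × 156.87 / (1 − 0.0857) = 13.4438 / 0.9143 ≈ 14.70 million.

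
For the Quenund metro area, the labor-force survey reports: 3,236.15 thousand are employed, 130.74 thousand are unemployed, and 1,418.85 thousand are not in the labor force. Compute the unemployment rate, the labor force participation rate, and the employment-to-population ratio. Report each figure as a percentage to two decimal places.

Unemployment rate ≈ 3.88%; labor force participation rate ≈ 70.35%; employment-population ratio ≈ 67.62%.

Labor force = employed + unemployed = 3,236.15 + 130.74 = 3,366.89 thousand.
Working-age population = 3,366.89 + 1,418.85 = 4,785.74 thousand.
Unemployment rate = 130.74 / 3,366.89 = 3.88%.
Labor force participation rate = 3,366.89 / 4,785.74 = 70.35%.
Employment-population ratio = 3,236.15 / 4,785.74 = 67.62%.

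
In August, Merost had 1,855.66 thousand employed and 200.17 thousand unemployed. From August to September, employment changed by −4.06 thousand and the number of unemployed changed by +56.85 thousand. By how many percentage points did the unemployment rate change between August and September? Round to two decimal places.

The unemployment rate changed by +2.45 percentage points.

August: labor force = 1,855.66 + 200.17 = 2,055.83; u = 200.17/2,055.83 = 9.74%.
September: labor force = 1,851.60 + 257.02 = 2,108.62; u = 257.02/2,108.62 = 12.19%.
Change = 12.19% − 9.74% = +2.45 pp.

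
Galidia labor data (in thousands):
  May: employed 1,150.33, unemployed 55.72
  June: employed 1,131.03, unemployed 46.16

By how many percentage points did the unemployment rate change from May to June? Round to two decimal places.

The unemployment rate changed by −0.70 percentage points.

May: labor force = 1,150.33 + 55.72 = 1,206.05; u = 55.72/1,206.05 = 4.62%.
June: labor force = 1,131.03 + 46.16 = 1,177.19; u = 46.16/1,177.19 = 3.92%.
Change = 3.92% − 4.62% = −0.70 pp.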